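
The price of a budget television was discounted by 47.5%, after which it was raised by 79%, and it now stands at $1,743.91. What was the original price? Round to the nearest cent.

$1,855.72

The overall multiplier applied was 0.525 × 1.79 = 0.93975.
So the original price was $1,743.91 ÷ 0.93975 ≈ $1,855.72.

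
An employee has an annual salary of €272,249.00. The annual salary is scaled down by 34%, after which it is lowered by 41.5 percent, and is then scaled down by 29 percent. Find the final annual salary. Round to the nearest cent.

Apply the 34% decrease: €272,249.00 × 0.66 = €179684.34.
41.5% decrease: €179684.34 × 0.585 = €105115.3389.
Apply the 29% decrease: €105115.3389 × 0.71 = €74631.890619 ≈ €74,631.89.

€74,631.89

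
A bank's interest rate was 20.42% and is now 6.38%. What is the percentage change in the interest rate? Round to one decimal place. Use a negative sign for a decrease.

-68.8%

The change is 6.38 − 20.42 = -14.04 percentage points.
Relative to the original 20.42%, that is -14.04 ÷ 20.42 ≈ -68.8%.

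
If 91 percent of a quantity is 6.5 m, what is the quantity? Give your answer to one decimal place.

7.1 m

6.5 m ÷ 0.91 ≈ 7.1 m.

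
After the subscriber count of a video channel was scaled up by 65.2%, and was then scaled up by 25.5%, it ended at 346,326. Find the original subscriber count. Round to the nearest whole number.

167,044

Undoing the 25.5% increase: 346,326 ÷ 1.255 ≈ 275956.972112.
Undoing the 65.2% increase: 275956.972112 ÷ 1.652 ≈ 167,044.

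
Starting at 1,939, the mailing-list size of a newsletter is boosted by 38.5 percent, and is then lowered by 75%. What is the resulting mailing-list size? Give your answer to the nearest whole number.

671

After the 38.5% increase: 1,939 × 1.385 = 2685.515.
Apply the 75% decrease: 2685.515 × 0.25 = 671.37875 ≈ 671.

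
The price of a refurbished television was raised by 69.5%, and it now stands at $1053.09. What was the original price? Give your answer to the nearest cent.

The overall multiplier applied was 1.695.
So the original price was $1053.09 ÷ 1.695 ≈ $621.29.

$621.29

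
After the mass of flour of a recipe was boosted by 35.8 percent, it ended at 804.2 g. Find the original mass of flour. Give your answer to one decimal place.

592.2 g

The overall multiplier applied was 1.358.
So the original mass of flour was 804.2 ÷ 1.358 ≈ 592.2 g.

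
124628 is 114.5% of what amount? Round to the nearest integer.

108845

124628 ÷ 1.145 ≈ 108845.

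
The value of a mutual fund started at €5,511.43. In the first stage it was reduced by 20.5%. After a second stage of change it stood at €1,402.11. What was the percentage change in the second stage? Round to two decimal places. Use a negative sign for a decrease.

After the first stage: €5,511.43 × 0.795 = €4381.58685.
Second-stage multiplier: €1,402.11 ÷ €4381.58685 ≈ 0.320001.
That is a change of -68.00%.

-68.00%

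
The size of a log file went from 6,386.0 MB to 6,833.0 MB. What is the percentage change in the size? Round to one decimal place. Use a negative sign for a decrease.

7.0%

Change: 6,833.0 − 6,386.0 = 447.0.
Relative to the original: 447.0 ÷ 6,386.0 ≈ 7.0%.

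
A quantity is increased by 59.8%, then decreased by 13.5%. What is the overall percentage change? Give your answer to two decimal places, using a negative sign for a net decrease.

38.23%

A 59.8% increase multiplies by 1.598.
Then a 13.5% decrease: 1.598 × 0.865 = 1.38227.
Overall factor 1.38227, i.e. 38.23%.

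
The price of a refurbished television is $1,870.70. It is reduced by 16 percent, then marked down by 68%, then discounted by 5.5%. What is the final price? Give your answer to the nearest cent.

Each change multiplies by a factor: 0.84 × 0.32 × 0.945 = 0.254016.
$1,870.70 × 0.254016 = $475.1877312 ≈ $475.19.

$475.19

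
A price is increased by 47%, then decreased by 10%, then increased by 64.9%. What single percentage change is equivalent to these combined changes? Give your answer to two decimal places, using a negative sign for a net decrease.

118.16%

The combined multiplier is 1.47 × 0.9 × 1.649 = 2.181627.
That corresponds to an increase of 118.16%.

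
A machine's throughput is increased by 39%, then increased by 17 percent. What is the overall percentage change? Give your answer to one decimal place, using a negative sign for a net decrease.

62.6%

The combined multiplier is 1.39 × 1.17 = 1.6263.
That corresponds to an increase of 62.6%.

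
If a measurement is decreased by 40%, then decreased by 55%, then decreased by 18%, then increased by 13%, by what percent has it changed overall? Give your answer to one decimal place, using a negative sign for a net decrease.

-75.0%

The combined multiplier is 0.6 × 0.45 × 0.82 × 1.13 = 0.250182.
That corresponds to a decrease of 75.0%.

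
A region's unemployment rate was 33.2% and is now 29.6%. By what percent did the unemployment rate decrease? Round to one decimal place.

The change is 29.6 − 33.2 = -3.6 percentage points.
Relative to the original 33.2%, that is -3.6 ÷ 33.2 ≈ -10.8%.
So the unemployment rate fell by 10.8%.

10.8%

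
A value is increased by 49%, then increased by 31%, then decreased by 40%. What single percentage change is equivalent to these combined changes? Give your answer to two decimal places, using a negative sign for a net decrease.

A 49% increase multiplies by 1.49.
Then a 31% increase: 1.49 × 1.31 = 1.9519.
Then a 40% decrease: 1.9519 × 0.6 = 1.17114.
Overall factor 1.17114, i.e. 17.11%.

17.11%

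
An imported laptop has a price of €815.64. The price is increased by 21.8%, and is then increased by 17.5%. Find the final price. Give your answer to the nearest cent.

After the 21.8% increase: €815.64 × 1.218 = €993.44952.
After the 17.5% increase: €993.44952 × 1.175 = €1167.303186 ≈ €1167.30.

€1167.30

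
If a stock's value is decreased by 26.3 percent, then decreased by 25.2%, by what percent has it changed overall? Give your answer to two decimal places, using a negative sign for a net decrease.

A 26.3% decrease multiplies by 0.737.
Then a 25.2% decrease: 0.737 × 0.748 = 0.551276.
Overall factor 0.551276, i.e. -44.87%.

-44.87%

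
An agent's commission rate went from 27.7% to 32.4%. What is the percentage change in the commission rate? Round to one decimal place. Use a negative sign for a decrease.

17.0%

The change is 32.4 − 27.7 = 4.7 percentage points.
Relative to the original 27.7%, that is 4.7 ÷ 27.7 ≈ 17.0%.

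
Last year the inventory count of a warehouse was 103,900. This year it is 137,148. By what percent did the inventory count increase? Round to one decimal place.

32.0%

Change: 137,148 − 103,900 = 33,248.
Relative to the original: 33,248 ÷ 103,900 = 32.0%.
So the inventory count increased by 32.0%.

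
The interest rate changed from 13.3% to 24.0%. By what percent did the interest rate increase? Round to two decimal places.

80.45%

The change is 24.0 − 13.3 = 10.7 percentage points.
Relative to the original 13.3%, that is 10.7 ÷ 13.3 ≈ 80.45%.
So the interest rate rose by 80.45%.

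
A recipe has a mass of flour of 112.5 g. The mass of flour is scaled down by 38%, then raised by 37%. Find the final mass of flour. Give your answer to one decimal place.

95.6 g

Apply the 38% decrease: 112.5 × 0.62 = 69.75.
After the 37% increase: 69.75 × 1.37 = 95.5575 ≈ 95.6.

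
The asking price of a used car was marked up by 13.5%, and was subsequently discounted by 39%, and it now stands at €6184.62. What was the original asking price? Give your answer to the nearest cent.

Undoing the 39% decrease: €6184.62 ÷ 0.61 ≈ €10138.721311.
Undoing the 13.5% increase: €10138.721311 ÷ 1.135 ≈ €8932.79.

€8932.79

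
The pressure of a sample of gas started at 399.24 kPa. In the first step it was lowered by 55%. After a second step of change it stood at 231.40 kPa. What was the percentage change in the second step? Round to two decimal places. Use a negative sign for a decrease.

After the first step: 399.24 × 0.45 = 179.658.
Second-step multiplier: 231.40 ÷ 179.658 ≈ 1.288003.
That is a change of 28.80%.

28.80%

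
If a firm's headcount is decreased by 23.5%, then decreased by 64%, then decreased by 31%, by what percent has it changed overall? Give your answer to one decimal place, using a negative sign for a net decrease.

The combined multiplier is 0.765 × 0.36 × 0.69 = 0.190026.
That corresponds to a decrease of 81.0%.

-81.0%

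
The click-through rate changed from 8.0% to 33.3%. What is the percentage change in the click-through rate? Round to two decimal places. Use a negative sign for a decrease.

The change is 33.3 − 8.0 = 25.3 percentage points.
Relative to the original 8.0%, that is 25.3 ÷ 8.0 = 316.25%.

316.25%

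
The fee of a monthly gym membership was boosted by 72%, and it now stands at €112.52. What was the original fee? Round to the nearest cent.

The overall multiplier applied was 1.72.
So the original fee was €112.52 ÷ 1.72 ≈ €65.42.

€65.42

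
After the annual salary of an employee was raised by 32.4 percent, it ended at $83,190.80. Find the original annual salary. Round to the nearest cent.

$62,832.93

The overall multiplier applied was 1.324.
So the original annual salary was $83,190.80 ÷ 1.324 ≈ $62,832.93.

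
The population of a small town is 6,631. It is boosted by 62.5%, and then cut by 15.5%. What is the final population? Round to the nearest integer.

9,105

Apply the 62.5% increase: 6,631 × 1.625 = 10775.375.
Apply the 15.5% decrease: 10775.375 × 0.845 = 9105.191875 ≈ 9,105.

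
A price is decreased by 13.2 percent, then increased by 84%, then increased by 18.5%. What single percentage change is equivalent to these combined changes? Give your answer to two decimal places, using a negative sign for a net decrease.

A 13.2% decrease multiplies by 0.868.
Then an 84% increase: 0.868 × 1.84 = 1.59712.
Then an 18.5% increase: 1.59712 × 1.185 = 1.8925872.
Overall factor 1.8925872, i.e. 89.26%.

89.26%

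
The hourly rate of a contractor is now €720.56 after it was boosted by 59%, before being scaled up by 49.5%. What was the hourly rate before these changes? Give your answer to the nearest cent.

€303.13

Undoing the 49.5% increase: €720.56 ÷ 1.495 ≈ €481.979933.
Undoing the 59% increase: €481.979933 ÷ 1.59 ≈ €303.13.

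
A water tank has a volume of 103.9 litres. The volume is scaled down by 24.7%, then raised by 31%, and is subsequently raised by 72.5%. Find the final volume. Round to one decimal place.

176.8 litres

Each change multiplies by a factor: 0.753 × 1.31 × 1.725 = 1.70159175.
103.9 × 1.70159175 = 176.795382825 ≈ 176.8.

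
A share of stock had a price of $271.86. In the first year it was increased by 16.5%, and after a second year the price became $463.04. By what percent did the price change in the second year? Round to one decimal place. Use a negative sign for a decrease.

46.2%

After the first year: $271.86 × 1.165 = $316.7169.
Second-year multiplier: $463.04 ÷ $316.7169 ≈ 1.462.
That is a change of 46.2%.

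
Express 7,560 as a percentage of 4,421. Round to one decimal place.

171.0%

7,560 ÷ 4,421 ≈ 171.0%.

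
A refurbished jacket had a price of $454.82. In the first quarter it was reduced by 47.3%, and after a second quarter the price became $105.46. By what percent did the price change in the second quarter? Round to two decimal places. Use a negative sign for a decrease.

After the first quarter: $454.82 × 0.527 = $239.69014.
Second-quarter multiplier: $105.46 ÷ $239.69014 ≈ 0.439985.
That is a change of -56.00%.

-56.00%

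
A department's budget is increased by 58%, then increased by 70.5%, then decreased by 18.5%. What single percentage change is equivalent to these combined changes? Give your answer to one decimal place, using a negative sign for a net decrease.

119.6%

A 58% increase multiplies by 1.58.
Then a 70.5% increase: 1.58 × 1.705 = 2.6939.
Then an 18.5% decrease: 2.6939 × 0.815 = 2.1955285.
Overall factor 2.1955285, i.e. 119.6%.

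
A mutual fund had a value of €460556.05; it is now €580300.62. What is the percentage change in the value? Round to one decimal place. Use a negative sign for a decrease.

26.0%

Change: €580300.62 − €460556.05 = €119744.57.
Relative to the original: €119744.57 ÷ €460556.05 ≈ 26.0%.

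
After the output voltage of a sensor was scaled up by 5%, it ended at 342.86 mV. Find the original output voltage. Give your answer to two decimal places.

326.53 mV

The overall multiplier applied was 1.05.
So the original output voltage was 342.86 ÷ 1.05 ≈ 326.53 mV.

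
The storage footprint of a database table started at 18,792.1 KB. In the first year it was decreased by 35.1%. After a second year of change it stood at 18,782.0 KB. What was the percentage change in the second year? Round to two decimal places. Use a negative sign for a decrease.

54.00%

After the first year: 18,792.1 × 0.649 = 12196.0729.
Second-year multiplier: 18,782.0 ÷ 12196.0729 ≈ 1.540004.
That is a change of 54.00%.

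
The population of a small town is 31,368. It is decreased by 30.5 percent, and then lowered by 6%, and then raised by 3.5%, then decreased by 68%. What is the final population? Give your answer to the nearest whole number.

6,787

Each change multiplies by a factor: 0.695 × 0.94 × 1.035 × 0.32 = 0.21637296.
31,368 × 0.21637296 = 6787.18700928 ≈ 6,787.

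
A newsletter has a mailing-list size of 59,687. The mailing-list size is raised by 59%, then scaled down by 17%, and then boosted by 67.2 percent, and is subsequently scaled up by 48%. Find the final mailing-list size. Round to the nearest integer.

194,918

Each change multiplies by a factor: 1.59 × 0.83 × 1.672 × 1.48 = 3.265676832.
59,687 × 3.265676832 = 194918.453071584 ≈ 194,918.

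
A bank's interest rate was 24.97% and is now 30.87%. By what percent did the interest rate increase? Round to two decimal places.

23.63%

The change is 30.87 − 24.97 = 5.90 percentage points.
Relative to the original 24.97%, that is 5.90 ÷ 24.97 ≈ 23.63%.
So the interest rate rose by 23.63%.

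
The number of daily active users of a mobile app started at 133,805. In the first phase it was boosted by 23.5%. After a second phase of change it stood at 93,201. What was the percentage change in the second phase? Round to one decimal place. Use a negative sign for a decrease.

-43.6%

After the first phase: 133,805 × 1.235 = 165249.175.
Second-phase multiplier: 93,201 ÷ 165249.175 ≈ 0.564.
That is a change of -43.6%.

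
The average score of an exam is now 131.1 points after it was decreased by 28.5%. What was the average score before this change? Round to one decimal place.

The overall multiplier applied was 0.715.
So the original average score was 131.1 ÷ 0.715 ≈ 183.4 points.

183.4 points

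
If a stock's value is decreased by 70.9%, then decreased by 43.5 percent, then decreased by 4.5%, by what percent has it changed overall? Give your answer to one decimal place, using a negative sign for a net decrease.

The combined multiplier is 0.291 × 0.565 × 0.955 = 0.157016325.
That corresponds to a decrease of 84.3%.

-84.3%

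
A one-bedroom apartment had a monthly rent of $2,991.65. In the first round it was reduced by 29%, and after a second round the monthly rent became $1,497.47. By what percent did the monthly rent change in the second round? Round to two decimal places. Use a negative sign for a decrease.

-29.50%

After the first round: $2,991.65 × 0.71 = $2124.0715.
Second-round multiplier: $1,497.47 ÷ $2124.0715 ≈ 0.705.
That is a change of -29.50%.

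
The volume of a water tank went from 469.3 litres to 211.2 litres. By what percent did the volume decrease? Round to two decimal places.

55.00%

Change: 211.2 − 469.3 = -258.1.
Relative to the original: -258.1 ÷ 469.3 ≈ -55.00%.
So the volume decreased by 55.00%.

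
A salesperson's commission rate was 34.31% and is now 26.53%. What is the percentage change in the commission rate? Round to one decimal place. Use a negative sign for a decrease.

-22.7%

The change is 26.53 − 34.31 = -7.78 percentage points.
Relative to the original 34.31%, that is -7.78 ÷ 34.31 ≈ -22.7%.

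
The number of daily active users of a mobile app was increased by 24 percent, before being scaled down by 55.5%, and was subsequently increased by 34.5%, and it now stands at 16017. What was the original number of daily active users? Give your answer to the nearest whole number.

21581

The overall multiplier applied was 1.24 × 0.445 × 1.345 = 0.742171.
So the original number of daily active users was 16017 ÷ 0.742171 ≈ 21581.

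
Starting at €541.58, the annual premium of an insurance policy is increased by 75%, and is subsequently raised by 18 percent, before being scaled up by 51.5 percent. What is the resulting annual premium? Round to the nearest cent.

Each change multiplies by a factor: 1.75 × 1.18 × 1.515 = 3.128475.
€541.58 × 3.128475 = €1694.3194905 ≈ €1694.32.

€1694.32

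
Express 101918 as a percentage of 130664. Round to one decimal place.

101918 ÷ 130664 ≈ 78.0%.

78.0%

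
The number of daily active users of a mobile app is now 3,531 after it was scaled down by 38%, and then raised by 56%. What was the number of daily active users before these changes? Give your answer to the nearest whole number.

The overall multiplier applied was 0.62 × 1.56 = 0.9672.
So the original number of daily active users was 3,531 ÷ 0.9672 ≈ 3,651.

3,651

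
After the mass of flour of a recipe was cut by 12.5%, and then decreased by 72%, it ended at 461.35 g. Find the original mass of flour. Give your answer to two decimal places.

Undoing the 72% decrease: 461.35 ÷ 0.28 ≈ 1647.678571.
Undoing the 12.5% decrease: 1647.678571 ÷ 0.875 ≈ 1,883.06 g.

1,883.06 g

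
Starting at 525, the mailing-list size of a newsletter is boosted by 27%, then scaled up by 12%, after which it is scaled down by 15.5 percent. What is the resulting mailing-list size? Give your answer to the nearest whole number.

Each change multiplies by a factor: 1.27 × 1.12 × 0.845 = 1.201928.
525 × 1.201928 = 631.0122 ≈ 631.

631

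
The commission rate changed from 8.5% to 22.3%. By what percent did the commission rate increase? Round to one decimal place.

The change is 22.3 − 8.5 = 13.8 percentage points.
Relative to the original 8.5%, that is 13.8 ÷ 8.5 ≈ 162.4%.
So the commission rate rose by 162.4%.

162.4%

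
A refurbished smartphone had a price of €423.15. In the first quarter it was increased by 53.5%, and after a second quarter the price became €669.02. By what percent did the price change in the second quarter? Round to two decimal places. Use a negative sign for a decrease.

After the first quarter: €423.15 × 1.535 = €649.53525.
Second-quarter multiplier: €669.02 ÷ €649.53525 ≈ 1.029998.
That is a change of 3.00%.

3.00%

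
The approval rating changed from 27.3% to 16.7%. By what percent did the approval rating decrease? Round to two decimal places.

38.83%

The change is 16.7 − 27.3 = -10.6 percentage points.
Relative to the original 27.3%, that is -10.6 ÷ 27.3 ≈ -38.83%.
So the approval rating fell by 38.83%.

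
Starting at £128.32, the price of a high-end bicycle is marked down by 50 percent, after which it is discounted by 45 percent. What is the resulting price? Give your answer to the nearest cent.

£35.29

50% decrease: £128.32 × 0.5 = £64.16.
After the 45% decrease: £64.16 × 0.55 = £35.288 ≈ £35.29.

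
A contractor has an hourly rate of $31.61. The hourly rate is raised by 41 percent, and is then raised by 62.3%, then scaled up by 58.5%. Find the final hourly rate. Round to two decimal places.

Each change multiplies by a factor: 1.41 × 1.623 × 1.585 = 3.62716155.
$31.61 × 3.62716155 = $114.6545765955 ≈ $114.65.

$114.65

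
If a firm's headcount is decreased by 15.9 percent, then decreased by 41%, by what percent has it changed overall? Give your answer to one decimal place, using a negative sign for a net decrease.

-50.4%

A 15.9% decrease multiplies by 0.841.
Then a 41% decrease: 0.841 × 0.59 = 0.49619.
Overall factor 0.49619, i.e. -50.4%.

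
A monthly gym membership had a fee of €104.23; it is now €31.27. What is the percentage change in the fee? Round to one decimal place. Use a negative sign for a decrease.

-70.0%

Change: €31.27 − €104.23 = -€72.96.
Relative to the original: -€72.96 ÷ €104.23 ≈ -70.0%.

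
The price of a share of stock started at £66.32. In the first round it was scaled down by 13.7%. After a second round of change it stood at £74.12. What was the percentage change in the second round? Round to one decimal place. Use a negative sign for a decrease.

After the first round: £66.32 × 0.863 = £57.23416.
Second-round multiplier: £74.12 ÷ £57.23416 ≈ 1.29503.
That is a change of 29.5%.

29.5%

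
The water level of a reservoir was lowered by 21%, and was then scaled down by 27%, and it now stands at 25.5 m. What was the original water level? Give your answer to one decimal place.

Undoing the 27% decrease: 25.5 ÷ 0.73 ≈ 34.931507.
Undoing the 21% decrease: 34.931507 ÷ 0.79 ≈ 44.2 m.

44.2 m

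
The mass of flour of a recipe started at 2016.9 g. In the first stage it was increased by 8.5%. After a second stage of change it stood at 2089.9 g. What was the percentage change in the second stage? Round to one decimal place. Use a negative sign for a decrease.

-4.5%

After the first stage: 2016.9 × 1.085 = 2188.3365.
Second-stage multiplier: 2089.9 ÷ 2188.3365 ≈ 0.95502.
That is a change of -4.5%.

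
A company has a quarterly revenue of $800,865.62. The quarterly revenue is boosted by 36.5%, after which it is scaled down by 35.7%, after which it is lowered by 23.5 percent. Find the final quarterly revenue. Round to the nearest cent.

$537,730.55

36.5% increase: $800,865.62 × 1.365 = $1093181.5713.
35.7% decrease: $1093181.5713 × 0.643 = $702915.7503459.
Apply the 23.5% decrease: $702915.7503459 × 0.765 = $537730.5490146135 ≈ $537,730.55.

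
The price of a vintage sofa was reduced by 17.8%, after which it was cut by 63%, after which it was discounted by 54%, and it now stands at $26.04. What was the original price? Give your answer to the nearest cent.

The overall multiplier applied was 0.822 × 0.37 × 0.46 = 0.1399044.
So the original price was $26.04 ÷ 0.1399044 ≈ $186.13.

$186.13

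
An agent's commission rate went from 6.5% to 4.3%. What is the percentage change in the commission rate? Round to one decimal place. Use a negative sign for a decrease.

The change is 4.3 − 6.5 = -2.2 percentage points.
Relative to the original 6.5%, that is -2.2 ÷ 6.5 ≈ -33.8%.

-33.8%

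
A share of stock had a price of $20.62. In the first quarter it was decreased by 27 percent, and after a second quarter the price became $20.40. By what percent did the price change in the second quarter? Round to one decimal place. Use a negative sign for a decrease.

35.5%

After the first quarter: $20.62 × 0.73 = $15.0526.
Second-quarter multiplier: $20.40 ÷ $15.0526 ≈ 1.35525.
That is a change of 35.5%.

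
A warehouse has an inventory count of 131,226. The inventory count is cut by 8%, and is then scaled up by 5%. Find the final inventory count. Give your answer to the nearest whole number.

126,764

Each change multiplies by a factor: 0.92 × 1.05 = 0.966.
131,226 × 0.966 = 126764.316 ≈ 126,764.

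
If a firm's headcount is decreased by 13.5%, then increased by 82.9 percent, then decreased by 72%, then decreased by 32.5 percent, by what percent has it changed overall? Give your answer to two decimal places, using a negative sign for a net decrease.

-70.10%

A 13.5% decrease multiplies by 0.865.
Then an 82.9% increase: 0.865 × 1.829 = 1.582085.
Then a 72% decrease: 1.582085 × 0.28 = 0.4429838.
Then a 32.5% decrease: 0.4429838 × 0.675 = 0.299014065.
Overall factor 0.299014065, i.e. -70.10%.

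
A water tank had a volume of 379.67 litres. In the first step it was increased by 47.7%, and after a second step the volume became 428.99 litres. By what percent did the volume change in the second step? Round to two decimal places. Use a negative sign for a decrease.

-23.50%

After the first step: 379.67 × 1.477 = 560.77259.
Second-step multiplier: 428.99 ÷ 560.77259 ≈ 0.764998.
That is a change of -23.50%.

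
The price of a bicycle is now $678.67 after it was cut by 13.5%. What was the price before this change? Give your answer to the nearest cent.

$784.59

The overall multiplier applied was 0.865.
So the original price was $678.67 ÷ 0.865 ≈ $784.59.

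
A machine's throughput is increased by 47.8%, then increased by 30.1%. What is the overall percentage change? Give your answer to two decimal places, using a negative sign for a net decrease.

92.29%

The combined multiplier is 1.478 × 1.301 = 1.922878.
That corresponds to an increase of 92.29%.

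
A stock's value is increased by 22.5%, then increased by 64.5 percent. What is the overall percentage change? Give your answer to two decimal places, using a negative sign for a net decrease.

101.51%

The combined multiplier is 1.225 × 1.645 = 2.015125.
That corresponds to an increase of 101.51%.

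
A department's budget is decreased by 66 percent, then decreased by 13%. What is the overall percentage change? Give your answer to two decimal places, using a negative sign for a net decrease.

-70.42%

The combined multiplier is 0.34 × 0.87 = 0.2958.
That corresponds to a decrease of 70.42%.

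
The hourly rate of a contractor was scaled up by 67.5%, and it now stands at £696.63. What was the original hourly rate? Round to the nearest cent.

The overall multiplier applied was 1.675.
So the original hourly rate was £696.63 ÷ 1.675 ≈ £415.90.

£415.90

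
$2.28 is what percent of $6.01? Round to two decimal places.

37.94%

$2.28 ÷ $6.01 ≈ 37.94%.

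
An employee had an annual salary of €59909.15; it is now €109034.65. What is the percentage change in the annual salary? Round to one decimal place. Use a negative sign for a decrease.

82.0%

Change: €109034.65 − €59909.15 = €49125.50.
Relative to the original: €49125.50 ÷ €59909.15 ≈ 82.0%.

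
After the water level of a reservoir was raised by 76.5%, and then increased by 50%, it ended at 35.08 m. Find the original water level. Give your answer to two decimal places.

13.25 m

Undoing the 50% increase: 35.08 ÷ 1.5 ≈ 23.386667.
Undoing the 76.5% increase: 23.386667 ÷ 1.765 ≈ 13.25 m.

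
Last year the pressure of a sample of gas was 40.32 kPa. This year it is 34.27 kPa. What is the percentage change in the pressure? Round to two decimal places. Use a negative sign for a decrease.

Change: 34.27 − 40.32 = -6.05.
Relative to the original: -6.05 ÷ 40.32 ≈ -15.00%.

-15.00%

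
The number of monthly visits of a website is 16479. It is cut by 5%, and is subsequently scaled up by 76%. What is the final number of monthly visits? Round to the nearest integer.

27553

Each change multiplies by a factor: 0.95 × 1.76 = 1.672.
16479 × 1.672 = 27552.888 ≈ 27553.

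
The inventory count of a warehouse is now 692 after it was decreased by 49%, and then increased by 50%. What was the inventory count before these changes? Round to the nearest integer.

905

The overall multiplier applied was 0.51 × 1.5 = 0.765.
So the original inventory count was 692 ÷ 0.765 ≈ 905.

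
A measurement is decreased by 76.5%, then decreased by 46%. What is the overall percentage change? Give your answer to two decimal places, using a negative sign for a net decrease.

A 76.5% decrease multiplies by 0.235.
Then a 46% decrease: 0.235 × 0.54 = 0.1269.
Overall factor 0.1269, i.e. -87.31%.

-87.31%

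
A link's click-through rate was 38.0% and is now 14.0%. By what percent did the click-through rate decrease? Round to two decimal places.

The change is 14.0 − 38.0 = -24.0 percentage points.
Relative to the original 38.0%, that is -24.0 ÷ 38.0 ≈ -63.16%.
So the click-through rate fell by 63.16%.

63.16%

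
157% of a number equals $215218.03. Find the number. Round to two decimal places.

$137081.55

$215218.03 ÷ 1.57 ≈ $137081.55.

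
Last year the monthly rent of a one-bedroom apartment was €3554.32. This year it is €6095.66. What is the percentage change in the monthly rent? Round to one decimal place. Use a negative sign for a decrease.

71.5%

Change: €6095.66 − €3554.32 = €2541.34.
Relative to the original: €2541.34 ÷ €3554.32 ≈ 71.5%.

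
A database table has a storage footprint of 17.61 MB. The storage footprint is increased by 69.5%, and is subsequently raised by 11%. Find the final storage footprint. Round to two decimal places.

33.13 MB

Each change multiplies by a factor: 1.695 × 1.11 = 1.88145.
17.61 × 1.88145 = 33.1323345 ≈ 33.13.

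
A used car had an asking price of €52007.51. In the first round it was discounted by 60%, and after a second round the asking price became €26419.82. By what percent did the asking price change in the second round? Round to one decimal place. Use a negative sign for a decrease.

After the first round: €52007.51 × 0.4 = €20803.004.
Second-round multiplier: €26419.82 ÷ €20803.004 ≈ 1.27.
That is a change of 27.0%.

27.0%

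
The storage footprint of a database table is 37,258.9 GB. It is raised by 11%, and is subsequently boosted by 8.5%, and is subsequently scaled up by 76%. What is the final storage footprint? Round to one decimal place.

78,976.1 GB

11% increase: 37,258.9 × 1.11 = 41357.379.
Apply the 8.5% increase: 41357.379 × 1.085 = 44872.756215.
Apply the 76% increase: 44872.756215 × 1.76 = 78976.0509384 ≈ 78,976.1.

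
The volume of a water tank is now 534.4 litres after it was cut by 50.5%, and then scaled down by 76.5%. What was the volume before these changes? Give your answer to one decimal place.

The overall multiplier applied was 0.495 × 0.235 = 0.116325.
So the original volume was 534.4 ÷ 0.116325 ≈ 4594.0 litres.

4594.0 litres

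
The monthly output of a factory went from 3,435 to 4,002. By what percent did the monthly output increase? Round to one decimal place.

Change: 4,002 − 3,435 = 567.
Relative to the original: 567 ÷ 3,435 ≈ 16.5%.
So the monthly output increased by 16.5%.

16.5%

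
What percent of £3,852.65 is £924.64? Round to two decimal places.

£924.64 ÷ £3,852.65 ≈ 24.00%.

24.00%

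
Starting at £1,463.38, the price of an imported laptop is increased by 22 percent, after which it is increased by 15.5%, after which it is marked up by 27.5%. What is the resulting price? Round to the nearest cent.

£2,629.11

Apply the 22% increase: £1,463.38 × 1.22 = £1785.3236.
15.5% increase: £1785.3236 × 1.155 = £2062.048758.
Apply the 27.5% increase: £2062.048758 × 1.275 = £2629.11216645 ≈ £2,629.11.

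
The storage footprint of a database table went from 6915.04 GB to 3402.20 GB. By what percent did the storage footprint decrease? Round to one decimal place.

50.8%

Change: 3402.20 − 6915.04 = -3512.84.
Relative to the original: -3512.84 ÷ 6915.04 ≈ -50.8%.
So the storage footprint decreased by 50.8%.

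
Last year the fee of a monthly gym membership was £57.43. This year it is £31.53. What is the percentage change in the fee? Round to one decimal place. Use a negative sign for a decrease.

Change: £31.53 − £57.43 = -£25.90.
Relative to the original: -£25.90 ÷ £57.43 ≈ -45.1%.

-45.1%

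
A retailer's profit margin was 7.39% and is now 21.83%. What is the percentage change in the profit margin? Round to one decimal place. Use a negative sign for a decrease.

The change is 21.83 − 7.39 = 14.44 percentage points.
Relative to the original 7.39%, that is 14.44 ÷ 7.39 ≈ 195.4%.

195.4%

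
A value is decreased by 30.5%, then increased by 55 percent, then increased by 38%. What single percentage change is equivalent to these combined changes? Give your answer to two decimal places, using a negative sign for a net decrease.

A 30.5% decrease multiplies by 0.695.
Then a 55% increase: 0.695 × 1.55 = 1.07725.
Then a 38% increase: 1.07725 × 1.38 = 1.486605.
Overall factor 1.486605, i.e. 48.66%.

48.66%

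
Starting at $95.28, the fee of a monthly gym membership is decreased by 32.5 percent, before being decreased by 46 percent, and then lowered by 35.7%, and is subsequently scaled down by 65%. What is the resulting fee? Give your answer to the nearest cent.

32.5% decrease: $95.28 × 0.675 = $64.314.
After the 46% decrease: $64.314 × 0.54 = $34.72956.
35.7% decrease: $34.72956 × 0.643 = $22.33110708.
65% decrease: $22.33110708 × 0.35 = $7.815887478 ≈ $7.82.

$7.82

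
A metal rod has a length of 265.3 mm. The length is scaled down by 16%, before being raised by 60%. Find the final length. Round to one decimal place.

356.6 mm

After the 16% decrease: 265.3 × 0.84 = 222.852.
Apply the 60% increase: 222.852 × 1.6 = 356.5632 ≈ 356.6.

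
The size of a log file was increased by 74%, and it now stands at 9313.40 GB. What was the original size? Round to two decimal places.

The overall multiplier applied was 1.74.
So the original size was 9313.40 ÷ 1.74 ≈ 5352.53 GB.

5352.53 GB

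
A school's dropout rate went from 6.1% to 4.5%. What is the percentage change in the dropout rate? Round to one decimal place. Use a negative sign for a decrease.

-26.2%

The change is 4.5 − 6.1 = -1.6 percentage points.
Relative to the original 6.1%, that is -1.6 ÷ 6.1 ≈ -26.2%.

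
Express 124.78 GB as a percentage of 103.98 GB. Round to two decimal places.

124.78 GB ÷ 103.98 GB ≈ 120.00%.

120.00%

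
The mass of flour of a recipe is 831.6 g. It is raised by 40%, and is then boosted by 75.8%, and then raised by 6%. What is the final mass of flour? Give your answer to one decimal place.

Apply the 40% increase: 831.6 × 1.4 = 1164.24.
Apply the 75.8% increase: 1164.24 × 1.758 = 2046.73392.
Apply the 6% increase: 2046.73392 × 1.06 = 2169.5379552 ≈ 2169.5.

2169.5 g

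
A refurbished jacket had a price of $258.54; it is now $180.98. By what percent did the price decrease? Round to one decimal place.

Change: $180.98 − $258.54 = -$77.56.
Relative to the original: -$77.56 ÷ $258.54 ≈ -30.0%.
So the price decreased by 30.0%.

30.0%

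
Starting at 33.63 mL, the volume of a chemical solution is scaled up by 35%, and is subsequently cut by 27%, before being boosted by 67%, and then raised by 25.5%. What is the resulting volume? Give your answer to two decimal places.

69.46 mL

Each change multiplies by a factor: 1.35 × 0.73 × 1.67 × 1.255 = 2.065460175.
33.63 × 2.065460175 = 69.46142568525 ≈ 69.46.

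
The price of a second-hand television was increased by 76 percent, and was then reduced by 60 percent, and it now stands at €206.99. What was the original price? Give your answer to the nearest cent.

€294.02

The overall multiplier applied was 1.76 × 0.4 = 0.704.
So the original price was €206.99 ÷ 0.704 ≈ €294.02.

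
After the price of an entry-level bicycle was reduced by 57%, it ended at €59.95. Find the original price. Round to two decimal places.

€139.42

The overall multiplier applied was 0.43.
So the original price was €59.95 ÷ 0.43 ≈ €139.42.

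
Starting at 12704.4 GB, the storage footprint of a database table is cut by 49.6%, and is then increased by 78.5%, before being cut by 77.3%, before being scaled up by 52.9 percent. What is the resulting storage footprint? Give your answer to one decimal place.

After the 49.6% decrease: 12704.4 × 0.504 = 6403.0176.
78.5% increase: 6403.0176 × 1.785 = 11429.386416.
After the 77.3% decrease: 11429.386416 × 0.227 = 2594.470716432.
Apply the 52.9% increase: 2594.470716432 × 1.529 = 3966.945725424528 ≈ 3966.9.

3966.9 GB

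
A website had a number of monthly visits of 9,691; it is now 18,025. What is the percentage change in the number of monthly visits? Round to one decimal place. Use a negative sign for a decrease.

86.0%

Change: 18,025 − 9,691 = 8,334.
Relative to the original: 8,334 ÷ 9,691 ≈ 86.0%.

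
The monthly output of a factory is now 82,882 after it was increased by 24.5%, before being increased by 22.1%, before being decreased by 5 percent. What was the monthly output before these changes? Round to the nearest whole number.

57,392

The overall multiplier applied was 1.245 × 1.221 × 0.95 = 1.44413775.
So the original monthly output was 82,882 ÷ 1.44413775 ≈ 57,392.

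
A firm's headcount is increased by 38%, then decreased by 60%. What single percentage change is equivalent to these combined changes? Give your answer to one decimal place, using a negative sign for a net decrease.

-44.8%

The combined multiplier is 1.38 × 0.4 = 0.552.
That corresponds to a decrease of 44.8%.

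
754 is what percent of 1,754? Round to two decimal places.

42.99%

754 ÷ 1,754 ≈ 42.99%.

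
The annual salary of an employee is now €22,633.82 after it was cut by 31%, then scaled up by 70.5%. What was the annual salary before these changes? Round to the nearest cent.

€19,239.08

The overall multiplier applied was 0.69 × 1.705 = 1.17645.
So the original annual salary was €22,633.82 ÷ 1.17645 ≈ €19,239.08.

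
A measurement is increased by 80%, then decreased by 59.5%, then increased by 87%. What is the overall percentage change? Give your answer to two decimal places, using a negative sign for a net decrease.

The combined multiplier is 1.8 × 0.405 × 1.87 = 1.36323.
That corresponds to an increase of 36.32%.

36.32%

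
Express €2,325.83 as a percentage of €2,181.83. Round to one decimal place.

106.6%

€2,325.83 ÷ €2,181.83 ≈ 106.6%.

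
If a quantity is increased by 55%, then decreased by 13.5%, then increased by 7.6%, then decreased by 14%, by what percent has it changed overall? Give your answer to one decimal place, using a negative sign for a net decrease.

A 55% increase multiplies by 1.55.
Then a 13.5% decrease: 1.55 × 0.865 = 1.34075.
Then a 7.6% increase: 1.34075 × 1.076 = 1.442647.
Then a 14% decrease: 1.442647 × 0.86 = 1.24067642.
Overall factor 1.24067642, i.e. 24.1%.

24.1%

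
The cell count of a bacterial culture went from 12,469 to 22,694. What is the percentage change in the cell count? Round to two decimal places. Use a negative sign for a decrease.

Change: 22,694 − 12,469 = 10,225.
Relative to the original: 10,225 ÷ 12,469 ≈ 82.00%.

82.00%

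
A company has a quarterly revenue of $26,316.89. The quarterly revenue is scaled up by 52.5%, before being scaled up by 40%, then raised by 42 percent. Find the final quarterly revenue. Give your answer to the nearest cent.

$79,784.92

Apply the 52.5% increase: $26,316.89 × 1.525 = $40133.25725.
After the 40% increase: $40133.25725 × 1.4 = $56186.56015.
Apply the 42% increase: $56186.56015 × 1.42 = $79784.915413 ≈ $79,784.92.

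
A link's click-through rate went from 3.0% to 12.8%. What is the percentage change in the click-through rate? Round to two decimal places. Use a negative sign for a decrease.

The change is 12.8 − 3.0 = 9.8 percentage points.
Relative to the original 3.0%, that is 9.8 ÷ 3.0 ≈ 326.67%.

326.67%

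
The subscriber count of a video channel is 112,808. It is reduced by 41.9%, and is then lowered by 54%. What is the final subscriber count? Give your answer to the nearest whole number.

30,149

Apply the 41.9% decrease: 112,808 × 0.581 = 65541.448.
Apply the 54% decrease: 65541.448 × 0.46 = 30149.06608 ≈ 30,149.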